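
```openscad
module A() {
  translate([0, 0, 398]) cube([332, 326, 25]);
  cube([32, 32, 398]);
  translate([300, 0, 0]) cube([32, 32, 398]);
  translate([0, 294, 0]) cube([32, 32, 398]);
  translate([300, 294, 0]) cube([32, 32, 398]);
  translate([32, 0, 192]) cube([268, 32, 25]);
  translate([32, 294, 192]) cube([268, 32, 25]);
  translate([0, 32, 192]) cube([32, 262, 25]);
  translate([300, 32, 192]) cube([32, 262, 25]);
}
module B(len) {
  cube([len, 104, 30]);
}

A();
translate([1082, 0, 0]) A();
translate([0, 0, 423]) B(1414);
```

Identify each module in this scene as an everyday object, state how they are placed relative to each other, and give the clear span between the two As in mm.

A is a stool. B is a beam. A beam spans the tops of two stools. The clear span between the two stools is 750 mm.

Second stool starts at x = 1082; first ends at x = 332; clear span = 1082 − 332 = 750 mm.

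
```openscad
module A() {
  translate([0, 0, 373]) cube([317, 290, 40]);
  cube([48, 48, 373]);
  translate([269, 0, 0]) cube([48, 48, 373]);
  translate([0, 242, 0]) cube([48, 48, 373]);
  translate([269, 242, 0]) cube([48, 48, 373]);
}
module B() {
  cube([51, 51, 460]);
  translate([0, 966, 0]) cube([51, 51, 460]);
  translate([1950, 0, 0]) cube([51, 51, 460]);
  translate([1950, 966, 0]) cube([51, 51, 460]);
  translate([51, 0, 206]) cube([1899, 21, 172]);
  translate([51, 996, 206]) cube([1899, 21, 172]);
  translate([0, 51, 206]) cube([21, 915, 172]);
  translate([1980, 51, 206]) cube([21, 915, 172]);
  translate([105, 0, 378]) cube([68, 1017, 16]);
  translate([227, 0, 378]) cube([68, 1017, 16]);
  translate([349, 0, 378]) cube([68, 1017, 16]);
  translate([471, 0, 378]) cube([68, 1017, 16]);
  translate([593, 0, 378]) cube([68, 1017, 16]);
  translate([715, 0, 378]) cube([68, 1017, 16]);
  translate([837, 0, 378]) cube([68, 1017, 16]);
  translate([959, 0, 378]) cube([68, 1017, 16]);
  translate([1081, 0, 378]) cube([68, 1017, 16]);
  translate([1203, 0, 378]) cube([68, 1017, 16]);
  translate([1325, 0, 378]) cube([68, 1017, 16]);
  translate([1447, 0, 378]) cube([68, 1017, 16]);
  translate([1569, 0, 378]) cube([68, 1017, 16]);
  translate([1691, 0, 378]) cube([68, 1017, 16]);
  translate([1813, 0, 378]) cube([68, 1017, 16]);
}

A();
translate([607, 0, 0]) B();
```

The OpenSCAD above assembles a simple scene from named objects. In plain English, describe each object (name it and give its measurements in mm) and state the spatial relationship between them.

A is a simple wooden stool: a rectangular seat 317 mm (x) by 290 mm (y), 40 mm thick, top face at z = 413 mm, on four square legs, each 48×48 mm in cross-section. The legs rest on z = 0, each flush with a corner of the seat.

B is a bed frame 2001 mm long (x) by 1017 mm wide (y). Four 51×51 mm corner posts, 460 mm tall, at the corners of the footprint. Four rails of 21 mm thickness and 172 mm height run between adjacent posts with their undersides at z = 206 mm, their outer faces flush with the outside of the frame (the two x-running rails run between the posts' inner faces; the two y-running rails run between the posts' inner faces). 15 slats, each 68 mm wide (x) and 16 mm thick, lie across the top of the two x-running rails, running the full 1017 mm width of the frame in y; the slats are evenly spaced along x between the inner faces of the end posts with equal gaps (rounded down to the nearest mm) at the −x end and between each pair — any rounding remainder accumulates at the +x end.

The bed frame is on the floor beside the stool on its +x side.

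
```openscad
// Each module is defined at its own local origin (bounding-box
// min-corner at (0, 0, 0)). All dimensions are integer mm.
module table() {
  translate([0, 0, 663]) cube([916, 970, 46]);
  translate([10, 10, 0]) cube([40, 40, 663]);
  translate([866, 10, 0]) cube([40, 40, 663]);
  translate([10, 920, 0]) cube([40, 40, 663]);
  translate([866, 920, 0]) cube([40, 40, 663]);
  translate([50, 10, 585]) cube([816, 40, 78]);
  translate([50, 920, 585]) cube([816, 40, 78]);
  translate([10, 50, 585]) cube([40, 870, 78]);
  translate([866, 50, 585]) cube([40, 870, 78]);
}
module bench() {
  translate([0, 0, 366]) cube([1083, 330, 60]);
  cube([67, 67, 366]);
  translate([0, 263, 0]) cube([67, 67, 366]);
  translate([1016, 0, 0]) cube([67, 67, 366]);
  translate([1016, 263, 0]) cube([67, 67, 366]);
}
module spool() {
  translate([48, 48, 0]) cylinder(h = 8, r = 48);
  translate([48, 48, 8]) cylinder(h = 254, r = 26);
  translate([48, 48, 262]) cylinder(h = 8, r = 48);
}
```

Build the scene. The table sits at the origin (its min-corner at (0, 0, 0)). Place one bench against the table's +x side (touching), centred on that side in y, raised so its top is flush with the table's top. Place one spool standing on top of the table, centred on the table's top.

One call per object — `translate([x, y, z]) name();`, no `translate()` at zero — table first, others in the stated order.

table();
translate([916, 320, 283]) bench();
translate([410, 437, 709]) spool();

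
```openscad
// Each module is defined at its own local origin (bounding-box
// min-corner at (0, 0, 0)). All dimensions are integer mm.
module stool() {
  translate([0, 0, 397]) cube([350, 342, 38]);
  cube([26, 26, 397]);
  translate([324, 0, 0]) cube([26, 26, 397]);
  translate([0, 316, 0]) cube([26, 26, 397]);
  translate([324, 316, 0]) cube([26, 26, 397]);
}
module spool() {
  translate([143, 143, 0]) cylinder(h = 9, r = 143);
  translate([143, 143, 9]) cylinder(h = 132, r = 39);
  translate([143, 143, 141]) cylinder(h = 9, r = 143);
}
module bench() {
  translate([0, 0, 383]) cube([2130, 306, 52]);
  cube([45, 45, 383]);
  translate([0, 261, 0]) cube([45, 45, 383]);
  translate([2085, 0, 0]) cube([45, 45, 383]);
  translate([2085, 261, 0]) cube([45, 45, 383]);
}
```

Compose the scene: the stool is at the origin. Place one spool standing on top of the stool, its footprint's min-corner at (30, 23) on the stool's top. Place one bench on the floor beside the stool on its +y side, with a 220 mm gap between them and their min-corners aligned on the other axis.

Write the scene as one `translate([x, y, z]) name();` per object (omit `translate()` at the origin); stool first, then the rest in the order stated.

stool();
translate([30, 23, 435]) spool();
translate([0, 562, 0]) bench();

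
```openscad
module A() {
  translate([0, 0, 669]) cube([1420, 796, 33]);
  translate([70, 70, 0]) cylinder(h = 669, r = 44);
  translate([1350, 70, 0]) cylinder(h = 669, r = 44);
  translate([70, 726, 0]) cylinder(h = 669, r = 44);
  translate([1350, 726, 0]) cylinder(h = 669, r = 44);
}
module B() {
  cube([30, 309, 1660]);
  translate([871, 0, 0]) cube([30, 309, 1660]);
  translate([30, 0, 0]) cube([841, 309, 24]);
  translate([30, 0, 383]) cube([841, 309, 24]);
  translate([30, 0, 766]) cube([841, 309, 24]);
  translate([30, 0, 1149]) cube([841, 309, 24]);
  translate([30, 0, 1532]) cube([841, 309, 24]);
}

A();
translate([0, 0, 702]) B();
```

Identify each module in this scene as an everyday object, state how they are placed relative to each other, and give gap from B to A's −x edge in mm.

The bookshelf's min-x is at 0; the table's min-x is 0; gap = 0 mm.

A is a table. B is a bookshelf. The bookshelf is on top of the table. The gap from the bookshelf to the table's −x edge is 0 mm.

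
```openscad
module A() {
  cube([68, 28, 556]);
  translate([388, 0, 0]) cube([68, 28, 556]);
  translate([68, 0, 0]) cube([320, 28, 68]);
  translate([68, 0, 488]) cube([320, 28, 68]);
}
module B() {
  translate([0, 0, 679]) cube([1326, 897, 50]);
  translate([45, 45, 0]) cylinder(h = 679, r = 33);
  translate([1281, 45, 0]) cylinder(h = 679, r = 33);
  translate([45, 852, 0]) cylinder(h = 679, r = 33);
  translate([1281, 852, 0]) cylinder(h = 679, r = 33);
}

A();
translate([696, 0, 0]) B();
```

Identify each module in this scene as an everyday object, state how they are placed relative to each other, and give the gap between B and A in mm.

A is a picture frame. B is a table. The table is on the floor beside the picture frame on its +x side. The gap between the table and the picture frame is 240 mm.

The table's nearest face is 240 mm from the picture frame's +x face.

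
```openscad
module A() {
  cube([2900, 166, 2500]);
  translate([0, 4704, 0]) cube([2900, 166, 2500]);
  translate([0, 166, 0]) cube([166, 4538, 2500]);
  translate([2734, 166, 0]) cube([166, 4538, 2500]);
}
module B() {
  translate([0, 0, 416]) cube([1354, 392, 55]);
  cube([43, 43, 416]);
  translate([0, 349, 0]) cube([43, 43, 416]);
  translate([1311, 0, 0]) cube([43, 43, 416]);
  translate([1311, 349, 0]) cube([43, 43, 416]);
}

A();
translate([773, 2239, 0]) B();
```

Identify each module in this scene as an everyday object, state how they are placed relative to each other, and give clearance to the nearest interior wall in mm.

Clearances: x = 607, y = 2073; minimum 607 mm.

A is a house frame. B is a bench. The bench sits inside the house frame, centred. The clearance to the nearest interior wall is 607 mm.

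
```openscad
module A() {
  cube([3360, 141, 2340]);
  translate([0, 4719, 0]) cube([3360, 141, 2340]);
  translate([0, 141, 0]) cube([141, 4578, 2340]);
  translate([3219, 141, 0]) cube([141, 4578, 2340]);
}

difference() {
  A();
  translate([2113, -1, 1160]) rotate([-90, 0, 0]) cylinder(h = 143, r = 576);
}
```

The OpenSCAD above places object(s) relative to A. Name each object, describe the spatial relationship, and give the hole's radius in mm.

The subtracted cylinder has r = 576 mm.

A is a house frame. The house frame has a circular hole through its front wall. The hole's radius is 576 mm.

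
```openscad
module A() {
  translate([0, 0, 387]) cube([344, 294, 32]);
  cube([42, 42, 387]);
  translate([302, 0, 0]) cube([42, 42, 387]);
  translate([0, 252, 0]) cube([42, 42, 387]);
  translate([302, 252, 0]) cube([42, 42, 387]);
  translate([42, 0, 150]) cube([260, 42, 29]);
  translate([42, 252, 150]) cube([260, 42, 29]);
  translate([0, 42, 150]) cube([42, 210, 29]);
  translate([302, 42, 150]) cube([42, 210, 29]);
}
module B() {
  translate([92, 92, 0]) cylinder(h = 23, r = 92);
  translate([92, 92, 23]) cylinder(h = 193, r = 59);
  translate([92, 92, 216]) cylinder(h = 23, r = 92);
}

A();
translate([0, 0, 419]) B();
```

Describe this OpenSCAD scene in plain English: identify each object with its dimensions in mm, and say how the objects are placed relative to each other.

A is a four-legged stool. The seat is a 344×294×32 mm slab whose top surface is at z = 419 mm; four square legs, each 42×42 mm in cross-section, run from the floor (z = 0) to the underside of the seat, each flush with a corner of the seat. Four stretchers, 42 mm wide and 29 mm tall, connect adjacent legs with their undersides at z = 150 mm, each running between the inner faces of the legs it joins and aligned with the legs' outer faces on the other axis.

B is a spool: two coaxial disc flanges of radius 92 mm and thickness 23 mm, joined by a core cylinder of radius 59 mm and height 193 mm. The lower flange rests on z = 0 and the three cylinders share a vertical axis.

The spool is on top of the stool.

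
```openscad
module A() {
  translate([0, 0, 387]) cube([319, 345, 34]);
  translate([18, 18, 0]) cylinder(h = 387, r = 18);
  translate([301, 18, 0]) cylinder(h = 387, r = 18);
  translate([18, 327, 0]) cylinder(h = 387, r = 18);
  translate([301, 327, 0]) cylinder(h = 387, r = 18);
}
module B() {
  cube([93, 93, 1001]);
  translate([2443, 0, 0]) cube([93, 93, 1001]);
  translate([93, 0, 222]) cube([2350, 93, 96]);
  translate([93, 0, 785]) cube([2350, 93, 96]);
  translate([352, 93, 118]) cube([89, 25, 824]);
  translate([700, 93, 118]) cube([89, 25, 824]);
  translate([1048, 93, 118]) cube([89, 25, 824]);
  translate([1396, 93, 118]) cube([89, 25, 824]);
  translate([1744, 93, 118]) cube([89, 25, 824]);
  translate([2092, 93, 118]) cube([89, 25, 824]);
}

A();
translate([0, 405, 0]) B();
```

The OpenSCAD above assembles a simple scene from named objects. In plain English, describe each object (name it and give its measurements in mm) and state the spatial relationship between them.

A is a four-legged stool. The seat is a 319×345×34 mm slab whose top surface is at z = 421 mm; four round legs, each 36 mm in diameter, run from the floor (z = 0) to the underside of the seat, each leg's axis is inset half a diameter from the nearest pair of seat edges (so the leg's bounding box is flush with the corner).

B is a fence section. Two 93×93 mm posts, 1001 mm tall, stand on the floor with a clear span of 2350 mm between their inner faces. Two horizontal rails of 93×96 mm section span the gap between the posts with their undersides at z = 222 mm and z = 785 mm, flush with the posts' −y face. 6 pickets, each 89 mm wide, 25 mm thick and 824 mm tall, are fixed to the +y face of the rails with their bottoms at z = 118 mm, evenly spaced across the span with equal gaps (rounded down to the nearest mm) at the −x end and between each pair — any rounding remainder accumulates at the +x end.

The fence section is on the floor beside the stool on its +y side.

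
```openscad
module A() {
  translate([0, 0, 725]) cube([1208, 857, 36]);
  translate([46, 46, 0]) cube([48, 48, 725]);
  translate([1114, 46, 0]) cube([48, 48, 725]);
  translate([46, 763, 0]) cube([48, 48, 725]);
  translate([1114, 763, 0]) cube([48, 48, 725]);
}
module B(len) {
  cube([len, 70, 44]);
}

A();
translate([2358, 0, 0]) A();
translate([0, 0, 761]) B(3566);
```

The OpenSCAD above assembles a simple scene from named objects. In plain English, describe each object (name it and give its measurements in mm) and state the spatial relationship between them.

A is a rectangular dining table. The top is 1208×857×36 mm with its upper surface at z = 761 mm. It stands on four 48×48 mm square legs, each inset 46 mm from the nearest pair of top edges, running from the floor to the underside of the top.

B is a rectangular beam 3566 mm long (x), 70 mm deep (y), 44 mm thick (z).

The beam spans the tops of two tables placed 1150 mm apart, resting at z = 761 mm.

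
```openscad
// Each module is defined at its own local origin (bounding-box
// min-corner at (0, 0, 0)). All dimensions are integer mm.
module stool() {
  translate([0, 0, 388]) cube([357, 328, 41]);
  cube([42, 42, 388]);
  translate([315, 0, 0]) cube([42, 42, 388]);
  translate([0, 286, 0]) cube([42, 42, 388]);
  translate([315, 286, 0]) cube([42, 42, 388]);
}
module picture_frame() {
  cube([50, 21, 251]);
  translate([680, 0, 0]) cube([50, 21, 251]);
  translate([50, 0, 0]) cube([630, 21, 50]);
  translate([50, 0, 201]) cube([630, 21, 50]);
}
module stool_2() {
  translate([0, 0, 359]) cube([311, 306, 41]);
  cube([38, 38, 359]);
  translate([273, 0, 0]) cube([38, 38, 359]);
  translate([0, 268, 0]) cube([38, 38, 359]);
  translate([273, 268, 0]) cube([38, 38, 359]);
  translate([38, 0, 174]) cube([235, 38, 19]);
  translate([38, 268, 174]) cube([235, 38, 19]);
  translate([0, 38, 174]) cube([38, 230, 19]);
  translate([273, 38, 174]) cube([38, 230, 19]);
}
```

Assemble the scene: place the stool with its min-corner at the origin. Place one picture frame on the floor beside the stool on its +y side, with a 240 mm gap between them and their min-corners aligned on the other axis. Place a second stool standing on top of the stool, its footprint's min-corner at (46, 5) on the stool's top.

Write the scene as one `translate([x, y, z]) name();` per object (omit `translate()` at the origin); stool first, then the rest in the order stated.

stool();
translate([0, 568, 0]) picture_frame();
translate([46, 5, 429]) stool_2();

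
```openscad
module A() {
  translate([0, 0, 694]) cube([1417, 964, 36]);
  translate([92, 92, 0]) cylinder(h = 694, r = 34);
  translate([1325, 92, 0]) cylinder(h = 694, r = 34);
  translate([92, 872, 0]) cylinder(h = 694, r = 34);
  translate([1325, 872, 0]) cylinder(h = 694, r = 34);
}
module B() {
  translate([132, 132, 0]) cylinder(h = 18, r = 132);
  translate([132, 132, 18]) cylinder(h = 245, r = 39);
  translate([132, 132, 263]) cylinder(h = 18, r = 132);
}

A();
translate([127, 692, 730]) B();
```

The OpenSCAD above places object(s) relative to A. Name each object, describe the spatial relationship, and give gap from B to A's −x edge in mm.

A is a table. B is a spool. The spool is on top of the table. The gap from the spool to the table's −x edge is 127 mm.

The spool's min-x is at 127; the table's min-x is 0; gap = 127 mm.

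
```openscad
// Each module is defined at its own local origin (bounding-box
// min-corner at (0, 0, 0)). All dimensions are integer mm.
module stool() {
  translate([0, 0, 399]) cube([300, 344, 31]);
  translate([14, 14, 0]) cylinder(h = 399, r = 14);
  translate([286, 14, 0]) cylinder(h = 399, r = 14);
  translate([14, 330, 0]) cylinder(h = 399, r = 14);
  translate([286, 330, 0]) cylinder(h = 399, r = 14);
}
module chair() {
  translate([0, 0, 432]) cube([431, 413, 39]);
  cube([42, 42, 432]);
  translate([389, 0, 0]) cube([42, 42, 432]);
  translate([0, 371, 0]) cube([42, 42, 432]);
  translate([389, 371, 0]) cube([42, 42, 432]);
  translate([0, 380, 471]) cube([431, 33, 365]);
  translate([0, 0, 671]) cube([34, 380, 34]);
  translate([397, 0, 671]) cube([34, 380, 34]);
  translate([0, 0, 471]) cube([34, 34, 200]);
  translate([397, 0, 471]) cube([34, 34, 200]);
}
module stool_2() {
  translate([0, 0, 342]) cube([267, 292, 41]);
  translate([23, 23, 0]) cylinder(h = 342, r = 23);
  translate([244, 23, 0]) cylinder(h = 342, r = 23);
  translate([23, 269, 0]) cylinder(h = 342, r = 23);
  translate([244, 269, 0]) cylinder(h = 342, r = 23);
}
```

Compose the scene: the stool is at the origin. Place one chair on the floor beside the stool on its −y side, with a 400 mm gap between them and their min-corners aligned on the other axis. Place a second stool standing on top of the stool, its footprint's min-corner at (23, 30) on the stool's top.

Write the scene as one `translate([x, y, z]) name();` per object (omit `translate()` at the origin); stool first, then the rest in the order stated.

stool();
translate([0, -813, 0]) chair();
translate([23, 30, 430]) stool_2();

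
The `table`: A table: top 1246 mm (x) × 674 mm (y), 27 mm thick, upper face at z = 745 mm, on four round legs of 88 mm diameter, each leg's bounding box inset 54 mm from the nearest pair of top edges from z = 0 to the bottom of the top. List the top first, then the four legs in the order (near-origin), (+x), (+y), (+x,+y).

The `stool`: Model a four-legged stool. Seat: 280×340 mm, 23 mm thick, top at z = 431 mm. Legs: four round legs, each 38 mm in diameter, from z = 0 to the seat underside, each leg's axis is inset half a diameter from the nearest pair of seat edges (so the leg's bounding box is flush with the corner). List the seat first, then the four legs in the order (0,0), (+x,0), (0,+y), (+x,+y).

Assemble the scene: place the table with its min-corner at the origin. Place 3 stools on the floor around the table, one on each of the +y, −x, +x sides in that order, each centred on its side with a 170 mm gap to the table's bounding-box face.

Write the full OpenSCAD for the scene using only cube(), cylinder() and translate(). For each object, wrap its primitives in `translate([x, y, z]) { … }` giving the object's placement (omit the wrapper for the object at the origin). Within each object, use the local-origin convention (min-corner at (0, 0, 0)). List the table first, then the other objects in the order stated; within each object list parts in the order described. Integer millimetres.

translate([0, 0, 718]) cube([1246, 674, 27]);
translate([98, 98, 0]) cylinder(h = 718, r = 44);
translate([1148, 98, 0]) cylinder(h = 718, r = 44);
translate([98, 576, 0]) cylinder(h = 718, r = 44);
translate([1148, 576, 0]) cylinder(h = 718, r = 44);
translate([483, 844, 0]) {
  translate([0, 0, 408]) cube([280, 340, 23]);
  translate([19, 19, 0]) cylinder(h = 408, r = 19);
  translate([261, 19, 0]) cylinder(h = 408, r = 19);
  translate([19, 321, 0]) cylinder(h = 408, r = 19);
  translate([261, 321, 0]) cylinder(h = 408, r = 19);
}
translate([-450, 167, 0]) {
  translate([0, 0, 408]) cube([280, 340, 23]);
  translate([19, 19, 0]) cylinder(h = 408, r = 19);
  translate([261, 19, 0]) cylinder(h = 408, r = 19);
  translate([19, 321, 0]) cylinder(h = 408, r = 19);
  translate([261, 321, 0]) cylinder(h = 408, r = 19);
}
translate([1416, 167, 0]) {
  translate([0, 0, 408]) cube([280, 340, 23]);
  translate([19, 19, 0]) cylinder(h = 408, r = 19);
  translate([261, 19, 0]) cylinder(h = 408, r = 19);
  translate([19, 321, 0]) cylinder(h = 408, r = 19);
  translate([261, 321, 0]) cylinder(h = 408, r = 19);
}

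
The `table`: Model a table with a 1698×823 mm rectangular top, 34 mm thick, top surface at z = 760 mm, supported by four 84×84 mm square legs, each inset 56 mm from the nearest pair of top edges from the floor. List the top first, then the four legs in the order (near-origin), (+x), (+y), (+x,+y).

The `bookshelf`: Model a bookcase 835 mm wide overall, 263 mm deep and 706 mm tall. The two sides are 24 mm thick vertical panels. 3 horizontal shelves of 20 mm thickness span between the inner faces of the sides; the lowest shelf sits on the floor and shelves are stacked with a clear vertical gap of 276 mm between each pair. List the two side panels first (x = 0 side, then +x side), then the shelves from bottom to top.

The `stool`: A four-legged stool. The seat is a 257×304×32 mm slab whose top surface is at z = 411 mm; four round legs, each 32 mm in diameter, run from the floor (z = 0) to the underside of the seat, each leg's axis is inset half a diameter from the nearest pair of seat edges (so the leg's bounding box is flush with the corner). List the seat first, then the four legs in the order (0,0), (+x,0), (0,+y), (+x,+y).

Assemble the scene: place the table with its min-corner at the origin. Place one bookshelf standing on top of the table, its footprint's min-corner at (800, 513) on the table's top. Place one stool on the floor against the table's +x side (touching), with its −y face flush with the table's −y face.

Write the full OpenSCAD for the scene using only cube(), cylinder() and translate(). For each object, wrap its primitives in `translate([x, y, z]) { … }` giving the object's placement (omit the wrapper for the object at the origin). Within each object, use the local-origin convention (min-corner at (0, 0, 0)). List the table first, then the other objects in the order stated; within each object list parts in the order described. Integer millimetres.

translate([0, 0, 726]) cube([1698, 823, 34]);
translate([56, 56, 0]) cube([84, 84, 726]);
translate([1558, 56, 0]) cube([84, 84, 726]);
translate([56, 683, 0]) cube([84, 84, 726]);
translate([1558, 683, 0]) cube([84, 84, 726]);
translate([800, 513, 760]) {
  cube([24, 263, 706]);
  translate([811, 0, 0]) cube([24, 263, 706]);
  translate([24, 0, 0]) cube([787, 263, 20]);
  translate([24, 0, 296]) cube([787, 263, 20]);
  translate([24, 0, 592]) cube([787, 263, 20]);
}
translate([1698, 0, 0]) {
  translate([0, 0, 379]) cube([257, 304, 32]);
  translate([16, 16, 0]) cylinder(h = 379, r = 16);
  translate([241, 16, 0]) cylinder(h = 379, r = 16);
  translate([16, 288, 0]) cylinder(h = 379, r = 16);
  translate([241, 288, 0]) cylinder(h = 379, r = 16);
}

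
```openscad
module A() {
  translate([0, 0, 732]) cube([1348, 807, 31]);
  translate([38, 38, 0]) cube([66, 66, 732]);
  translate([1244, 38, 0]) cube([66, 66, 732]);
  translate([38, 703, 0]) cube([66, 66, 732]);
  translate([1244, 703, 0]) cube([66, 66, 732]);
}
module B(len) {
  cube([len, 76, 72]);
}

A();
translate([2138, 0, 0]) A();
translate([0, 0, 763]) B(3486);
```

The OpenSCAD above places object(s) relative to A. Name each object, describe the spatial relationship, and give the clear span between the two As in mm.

A is a table. B is a beam. A beam spans the tops of two tables. The clear span between the two tables is 790 mm.

Second table starts at x = 2138; first ends at x = 1348; clear span = 2138 − 1348 = 790 mm.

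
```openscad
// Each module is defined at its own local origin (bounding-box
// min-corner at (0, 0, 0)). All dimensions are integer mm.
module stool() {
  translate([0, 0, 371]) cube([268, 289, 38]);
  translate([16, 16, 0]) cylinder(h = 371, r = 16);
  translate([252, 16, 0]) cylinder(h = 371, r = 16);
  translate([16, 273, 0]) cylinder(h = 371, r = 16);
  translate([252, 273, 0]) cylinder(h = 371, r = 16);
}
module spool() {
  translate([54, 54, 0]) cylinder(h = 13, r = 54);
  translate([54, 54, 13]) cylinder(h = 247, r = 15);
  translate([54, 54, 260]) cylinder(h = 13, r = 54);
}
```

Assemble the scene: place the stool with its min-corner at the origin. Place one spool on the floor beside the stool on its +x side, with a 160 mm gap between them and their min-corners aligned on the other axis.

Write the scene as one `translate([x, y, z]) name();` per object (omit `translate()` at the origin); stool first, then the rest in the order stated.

stool();
translate([428, 0, 0]) spool();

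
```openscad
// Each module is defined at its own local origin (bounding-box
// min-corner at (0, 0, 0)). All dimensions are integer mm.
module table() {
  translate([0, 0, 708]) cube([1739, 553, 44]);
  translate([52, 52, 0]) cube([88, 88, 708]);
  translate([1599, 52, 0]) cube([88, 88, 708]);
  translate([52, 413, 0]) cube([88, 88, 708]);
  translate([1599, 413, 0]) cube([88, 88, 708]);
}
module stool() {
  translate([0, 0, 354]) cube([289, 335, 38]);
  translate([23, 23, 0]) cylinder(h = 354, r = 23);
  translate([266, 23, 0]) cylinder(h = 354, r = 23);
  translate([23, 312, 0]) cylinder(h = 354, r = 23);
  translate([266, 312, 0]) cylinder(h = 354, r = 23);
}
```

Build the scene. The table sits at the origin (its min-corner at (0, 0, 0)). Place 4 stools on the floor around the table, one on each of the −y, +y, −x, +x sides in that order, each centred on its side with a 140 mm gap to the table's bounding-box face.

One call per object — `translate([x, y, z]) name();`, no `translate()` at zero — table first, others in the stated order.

table();
translate([725, -475, 0]) stool();
translate([725, 693, 0]) stool();
translate([-429, 109, 0]) stool();
translate([1879, 109, 0]) stool();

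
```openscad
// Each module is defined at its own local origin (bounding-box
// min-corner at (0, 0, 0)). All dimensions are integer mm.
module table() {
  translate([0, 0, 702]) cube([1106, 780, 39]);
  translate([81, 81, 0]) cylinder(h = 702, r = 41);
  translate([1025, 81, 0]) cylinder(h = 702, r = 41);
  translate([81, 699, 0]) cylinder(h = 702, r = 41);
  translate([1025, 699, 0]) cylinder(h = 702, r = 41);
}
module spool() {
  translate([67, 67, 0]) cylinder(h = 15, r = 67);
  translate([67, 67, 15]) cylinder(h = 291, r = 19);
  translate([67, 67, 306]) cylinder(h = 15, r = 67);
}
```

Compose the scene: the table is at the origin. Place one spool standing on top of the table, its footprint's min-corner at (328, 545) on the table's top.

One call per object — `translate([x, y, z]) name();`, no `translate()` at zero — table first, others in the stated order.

table();
translate([328, 545, 741]) spool();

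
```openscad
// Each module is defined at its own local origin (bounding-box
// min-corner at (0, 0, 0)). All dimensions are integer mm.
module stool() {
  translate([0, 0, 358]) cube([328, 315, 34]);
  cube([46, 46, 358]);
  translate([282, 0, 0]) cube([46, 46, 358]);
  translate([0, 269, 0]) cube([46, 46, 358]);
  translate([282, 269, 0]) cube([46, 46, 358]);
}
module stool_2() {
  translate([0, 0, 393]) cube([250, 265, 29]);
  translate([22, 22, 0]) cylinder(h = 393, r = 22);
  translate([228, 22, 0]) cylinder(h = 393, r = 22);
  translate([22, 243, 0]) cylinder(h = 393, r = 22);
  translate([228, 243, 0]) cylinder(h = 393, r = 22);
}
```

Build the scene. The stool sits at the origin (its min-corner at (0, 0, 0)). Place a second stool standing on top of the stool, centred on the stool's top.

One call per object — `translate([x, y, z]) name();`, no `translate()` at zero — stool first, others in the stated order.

stool();
translate([39, 25, 392]) stool_2();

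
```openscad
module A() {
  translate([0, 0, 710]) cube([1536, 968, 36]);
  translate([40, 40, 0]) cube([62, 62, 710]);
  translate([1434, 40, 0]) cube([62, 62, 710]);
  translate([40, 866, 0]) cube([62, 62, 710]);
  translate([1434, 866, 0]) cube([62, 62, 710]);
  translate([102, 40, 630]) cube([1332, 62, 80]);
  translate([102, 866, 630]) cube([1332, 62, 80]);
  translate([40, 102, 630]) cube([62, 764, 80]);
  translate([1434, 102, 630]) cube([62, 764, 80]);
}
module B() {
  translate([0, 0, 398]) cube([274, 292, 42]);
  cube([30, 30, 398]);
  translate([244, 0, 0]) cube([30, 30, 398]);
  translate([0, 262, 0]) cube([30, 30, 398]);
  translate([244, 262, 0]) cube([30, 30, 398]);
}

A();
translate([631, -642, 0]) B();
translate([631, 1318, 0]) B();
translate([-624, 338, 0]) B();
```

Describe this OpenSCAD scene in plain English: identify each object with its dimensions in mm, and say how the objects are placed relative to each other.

A is a table with a 1536×968 mm rectangular top, 36 mm thick, top surface at z = 746 mm, supported by four 62×62 mm square legs, each inset 40 mm from the nearest pair of top edges, running from the floor. Four apron rails, 62 mm thick and 80 mm tall, run between adjacent legs with their top edges flush with the underside of the top and their outer faces flush with the legs' outer faces.

B is a simple wooden stool: a rectangular seat 274 mm (x) by 292 mm (y), 42 mm thick, top face at z = 440 mm, on four square legs, each 30×30 mm in cross-section. The legs rest on z = 0, each flush with a corner of the seat.

Three stools sit around the table at the −y, +y, −x sides.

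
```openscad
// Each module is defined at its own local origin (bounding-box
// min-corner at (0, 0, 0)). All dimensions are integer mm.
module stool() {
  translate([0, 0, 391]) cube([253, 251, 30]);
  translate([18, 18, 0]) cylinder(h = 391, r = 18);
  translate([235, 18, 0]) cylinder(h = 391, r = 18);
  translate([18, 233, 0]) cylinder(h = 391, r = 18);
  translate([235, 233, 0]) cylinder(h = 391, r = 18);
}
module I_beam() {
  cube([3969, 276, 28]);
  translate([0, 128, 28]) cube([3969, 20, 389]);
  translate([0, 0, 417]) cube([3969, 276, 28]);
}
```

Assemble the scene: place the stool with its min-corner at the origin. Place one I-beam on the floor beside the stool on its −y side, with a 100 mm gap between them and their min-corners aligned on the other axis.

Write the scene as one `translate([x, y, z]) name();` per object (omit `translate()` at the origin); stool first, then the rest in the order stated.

stool();
translate([0, -376, 0]) I_beam();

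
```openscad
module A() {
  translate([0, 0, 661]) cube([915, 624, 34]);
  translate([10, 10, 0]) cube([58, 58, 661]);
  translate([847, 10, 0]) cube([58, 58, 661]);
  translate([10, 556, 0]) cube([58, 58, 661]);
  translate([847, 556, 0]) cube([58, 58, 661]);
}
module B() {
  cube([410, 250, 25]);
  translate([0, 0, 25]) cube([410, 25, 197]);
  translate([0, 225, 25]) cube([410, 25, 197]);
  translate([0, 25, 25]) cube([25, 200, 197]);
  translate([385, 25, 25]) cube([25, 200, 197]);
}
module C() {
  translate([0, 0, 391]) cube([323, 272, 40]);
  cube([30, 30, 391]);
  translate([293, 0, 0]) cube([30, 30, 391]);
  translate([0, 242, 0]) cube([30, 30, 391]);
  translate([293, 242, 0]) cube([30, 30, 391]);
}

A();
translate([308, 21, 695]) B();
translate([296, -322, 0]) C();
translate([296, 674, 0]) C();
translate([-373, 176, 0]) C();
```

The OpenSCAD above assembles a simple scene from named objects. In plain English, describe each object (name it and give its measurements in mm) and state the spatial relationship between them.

A is a table with a 915×624 mm rectangular top, 34 mm thick, top surface at z = 695 mm, supported by four 58×58 mm square legs, each inset 10 mm from the nearest pair of top edges, running from the floor.

B is an open-topped rectangular box: outside dimensions 410×250×222 mm, with a uniform wall and base thickness of 25 mm. The base is a full 410×250 slab on the floor; four walls sit on top of the base. The front and back walls (the −y and +y sides) span the full width; the two side walls fit between them.

C is a four-legged stool. The seat is 323×272 mm, 40 mm thick, top at z = 431 mm. It stands on four square legs, each 30×30 mm in cross-section, from z = 0 to the seat underside, each flush with a corner of the seat.

The open box is on top of the table. Three stools sit around the table at the −y, +y, −x sides.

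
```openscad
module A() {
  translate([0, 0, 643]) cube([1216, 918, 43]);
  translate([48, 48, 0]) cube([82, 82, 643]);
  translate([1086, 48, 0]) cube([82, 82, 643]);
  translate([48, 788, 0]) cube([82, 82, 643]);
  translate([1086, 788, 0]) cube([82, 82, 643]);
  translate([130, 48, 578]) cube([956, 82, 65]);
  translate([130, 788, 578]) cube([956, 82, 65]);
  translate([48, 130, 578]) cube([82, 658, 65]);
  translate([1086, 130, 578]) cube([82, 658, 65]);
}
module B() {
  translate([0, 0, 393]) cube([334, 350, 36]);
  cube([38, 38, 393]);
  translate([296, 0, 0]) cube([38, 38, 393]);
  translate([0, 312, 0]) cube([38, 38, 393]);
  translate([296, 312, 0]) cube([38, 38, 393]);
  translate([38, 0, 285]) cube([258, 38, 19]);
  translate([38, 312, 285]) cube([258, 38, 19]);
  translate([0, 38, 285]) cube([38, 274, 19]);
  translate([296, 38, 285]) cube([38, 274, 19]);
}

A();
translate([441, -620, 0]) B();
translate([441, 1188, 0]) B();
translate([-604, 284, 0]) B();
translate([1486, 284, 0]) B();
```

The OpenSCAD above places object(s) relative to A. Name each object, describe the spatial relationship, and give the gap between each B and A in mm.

A is a table. B is a stool. Four stools sit around the table at the −y, +y, −x, +x sides. The gap between each stool and the table is 270 mm.

Each stool's nearest face is 270 mm from the table's bounding box.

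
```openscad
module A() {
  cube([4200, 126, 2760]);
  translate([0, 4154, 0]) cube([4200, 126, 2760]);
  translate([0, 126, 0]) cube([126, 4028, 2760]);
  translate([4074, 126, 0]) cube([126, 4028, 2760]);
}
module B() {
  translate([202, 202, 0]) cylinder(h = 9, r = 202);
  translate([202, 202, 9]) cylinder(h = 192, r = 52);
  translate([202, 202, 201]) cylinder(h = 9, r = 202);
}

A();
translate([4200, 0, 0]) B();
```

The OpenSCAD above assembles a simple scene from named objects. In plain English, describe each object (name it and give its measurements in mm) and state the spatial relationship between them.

A is a box-shaped house frame (walls only): outside footprint 4200×4280 mm, wall height 2760 mm, wall thickness 126 mm. The two y-facing walls run the full x-width; the two x-facing walls fit between the inner faces of the y-facing walls.

B is a spool: two coaxial disc flanges of radius 202 mm and thickness 9 mm, joined by a core cylinder of radius 52 mm and height 192 mm. The lower flange rests on z = 0 and the three cylinders share a vertical axis.

The spool is against the house frame's +x side, with their −y faces flush.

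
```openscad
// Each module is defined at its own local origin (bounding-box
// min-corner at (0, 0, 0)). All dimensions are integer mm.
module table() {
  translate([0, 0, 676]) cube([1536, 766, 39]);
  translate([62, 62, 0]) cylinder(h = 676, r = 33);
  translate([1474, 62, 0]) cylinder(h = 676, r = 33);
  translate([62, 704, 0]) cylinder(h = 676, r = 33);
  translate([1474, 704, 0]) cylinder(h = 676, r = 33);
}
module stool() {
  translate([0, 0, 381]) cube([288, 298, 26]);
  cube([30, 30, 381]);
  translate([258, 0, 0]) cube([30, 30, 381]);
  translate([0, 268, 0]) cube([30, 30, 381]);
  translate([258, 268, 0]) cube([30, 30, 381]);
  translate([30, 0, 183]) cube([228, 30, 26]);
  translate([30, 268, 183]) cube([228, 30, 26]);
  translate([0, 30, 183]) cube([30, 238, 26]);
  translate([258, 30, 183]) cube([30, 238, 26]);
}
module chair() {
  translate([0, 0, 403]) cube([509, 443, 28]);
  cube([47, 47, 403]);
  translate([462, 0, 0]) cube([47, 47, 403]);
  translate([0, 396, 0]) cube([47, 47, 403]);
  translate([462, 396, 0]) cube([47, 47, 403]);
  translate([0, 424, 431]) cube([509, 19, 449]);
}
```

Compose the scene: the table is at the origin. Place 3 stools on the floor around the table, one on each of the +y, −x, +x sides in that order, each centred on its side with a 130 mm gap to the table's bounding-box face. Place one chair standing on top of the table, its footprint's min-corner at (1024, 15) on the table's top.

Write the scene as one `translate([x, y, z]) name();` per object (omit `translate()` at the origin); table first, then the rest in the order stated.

table();
translate([624, 896, 0]) stool();
translate([-418, 234, 0]) stool();
translate([1666, 234, 0]) stool();
translate([1024, 15, 715]) chair();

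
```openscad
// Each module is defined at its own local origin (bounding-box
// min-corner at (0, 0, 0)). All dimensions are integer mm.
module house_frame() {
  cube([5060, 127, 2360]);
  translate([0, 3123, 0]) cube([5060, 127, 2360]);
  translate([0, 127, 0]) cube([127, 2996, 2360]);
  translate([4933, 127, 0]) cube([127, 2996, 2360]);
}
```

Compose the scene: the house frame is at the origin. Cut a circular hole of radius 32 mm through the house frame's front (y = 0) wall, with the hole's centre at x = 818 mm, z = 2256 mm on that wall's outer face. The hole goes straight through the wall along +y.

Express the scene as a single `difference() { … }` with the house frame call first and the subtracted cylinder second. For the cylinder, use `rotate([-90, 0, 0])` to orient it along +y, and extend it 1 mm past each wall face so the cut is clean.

difference() {
  house_frame();
  translate([818, -1, 2256]) rotate([-90, 0, 0]) cylinder(h = 129, r = 32);
}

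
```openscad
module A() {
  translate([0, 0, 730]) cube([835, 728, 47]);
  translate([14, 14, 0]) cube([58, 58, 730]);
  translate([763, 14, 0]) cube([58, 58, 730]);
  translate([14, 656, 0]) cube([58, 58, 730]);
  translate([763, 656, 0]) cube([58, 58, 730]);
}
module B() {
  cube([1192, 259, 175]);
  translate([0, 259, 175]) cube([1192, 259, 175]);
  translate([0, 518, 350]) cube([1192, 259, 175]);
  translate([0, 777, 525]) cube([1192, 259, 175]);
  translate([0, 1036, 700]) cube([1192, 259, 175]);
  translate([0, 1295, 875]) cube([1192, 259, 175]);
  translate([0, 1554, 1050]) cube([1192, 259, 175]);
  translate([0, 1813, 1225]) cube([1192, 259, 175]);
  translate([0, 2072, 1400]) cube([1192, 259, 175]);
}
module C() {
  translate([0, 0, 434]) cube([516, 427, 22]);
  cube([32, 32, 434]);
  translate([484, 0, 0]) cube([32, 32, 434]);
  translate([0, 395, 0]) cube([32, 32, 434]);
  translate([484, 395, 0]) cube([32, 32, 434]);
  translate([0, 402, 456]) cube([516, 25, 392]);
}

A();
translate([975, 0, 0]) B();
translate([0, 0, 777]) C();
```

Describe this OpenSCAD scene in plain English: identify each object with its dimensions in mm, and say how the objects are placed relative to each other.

A is a table with a 835×728 mm rectangular top, 47 mm thick, top surface at z = 777 mm, supported by four 58×58 mm square legs, each inset 14 mm from the nearest pair of top edges, running from the floor.

B is a straight staircase of 9 solid steps. Each step is 1192 mm wide (x), 259 mm deep (y, the going) and 175 mm tall (the rise). The first step rests on the floor; each subsequent step sits one going further in +y and one rise higher in +z, directly behind and above the previous step with no overlap.

C is a chair. The seat is a 516×427×22 mm slab with its top at z = 456 mm, on four 32×32 mm corner legs (flush with the seat edges, standing on z = 0). A flat backrest 25 mm thick, 392 mm tall, spans the full seat width and rises from the seat top along its +y edge, rear face flush with the rear of the seat.

The staircase is on the floor beside the table on its +x side. The chair is on top of the table.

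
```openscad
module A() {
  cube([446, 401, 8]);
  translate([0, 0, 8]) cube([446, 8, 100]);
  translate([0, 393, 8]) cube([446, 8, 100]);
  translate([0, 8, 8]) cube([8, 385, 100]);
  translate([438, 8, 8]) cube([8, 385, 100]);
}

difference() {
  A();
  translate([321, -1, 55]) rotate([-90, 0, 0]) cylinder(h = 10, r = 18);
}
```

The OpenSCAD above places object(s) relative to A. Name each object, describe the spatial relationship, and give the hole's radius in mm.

The subtracted cylinder has r = 18 mm.

A is an open box. The open box has a circular hole through its front wall. The hole's radius is 18 mm.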